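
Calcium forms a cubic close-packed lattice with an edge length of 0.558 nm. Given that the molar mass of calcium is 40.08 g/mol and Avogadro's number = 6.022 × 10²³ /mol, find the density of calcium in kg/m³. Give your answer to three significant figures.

An FCC unit cell contains Z = 4 atoms.
Cell volume: a³ = (0.558 nm)³ = (5.580 × 10^-8 cm)³ = 1.737 × 10^-22 cm³.
ρ = Z·M/(N_A·a³) = 4 × 40.08 / (6.022 × 10²³ × 1.737 × 10^-22) = 1.532 g/cm³ = 1530 kg/m³.

1530 kg/m³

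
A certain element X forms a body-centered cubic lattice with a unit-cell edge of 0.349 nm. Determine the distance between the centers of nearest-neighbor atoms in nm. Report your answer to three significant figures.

0.302 nm

In a BCC structure, atoms touch along the body diagonal, so √3·a = 4r; the nearest-neighbor distance equals 2r = 0.8660·a.
d = 0.8660 × 0.349 = 0.302 nm.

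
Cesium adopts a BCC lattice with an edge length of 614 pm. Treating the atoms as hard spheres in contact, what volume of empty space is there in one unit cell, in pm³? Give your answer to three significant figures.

7.40 × 10^7 pm³

In a BCC lattice atoms touch along the body diagonal, so √3·a = 4r, so r = 0.4330a = 265.9 pm.
V_cell = a³ = 2.315 × 10^8 pm³; V_atoms = 2 × (4/3)πr³ = 1.574 × 10^8 pm³.
Empty space = 2.315 × 10^8 − 1.574 × 10^8 = 7.40 × 10^7 pm³.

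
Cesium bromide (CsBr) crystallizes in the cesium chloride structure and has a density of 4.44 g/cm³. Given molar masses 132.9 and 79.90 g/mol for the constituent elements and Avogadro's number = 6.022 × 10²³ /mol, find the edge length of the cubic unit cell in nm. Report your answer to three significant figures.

M(CsBr) = 212.8 g/mol; Z = 1 formula unit per cell.
a³ = Z·M/(N_A·ρ) = 1 × 212.8 / (6.022 × 10²³ × 4.44) = 7.959 × 10^-23 cm³, so a = 4.301 × 10^-8 cm = 0.430 nm.

0.430 nm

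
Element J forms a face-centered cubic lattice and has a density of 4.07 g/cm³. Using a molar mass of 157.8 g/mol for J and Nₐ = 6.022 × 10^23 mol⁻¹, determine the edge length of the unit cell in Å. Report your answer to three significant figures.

With Z = 4 atoms per FCC cell, a³ = Z·M/(N_A·ρ) = 4 × 157.8 / (6.022 × 10²³ × 4.070 g/cm³) = 2.575 × 10^-22 cm³.
a = (2.575 × 10^-22)^(1/3) = 6.362 × 10^-8 cm = 6.36 Å.

6.36 Å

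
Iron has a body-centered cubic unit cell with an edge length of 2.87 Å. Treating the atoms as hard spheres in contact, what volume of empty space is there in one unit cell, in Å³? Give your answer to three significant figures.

7.56 Å³

In a BCC lattice atoms touch along the body diagonal, so √3·a = 4r, so r = 0.4330a = 1.243 Å.
V_cell = a³ = 23.64 Å³; V_atoms = 2 × (4/3)πr³ = 16.08 Å³.
Empty space = 23.64 − 16.08 = 7.56 Å³.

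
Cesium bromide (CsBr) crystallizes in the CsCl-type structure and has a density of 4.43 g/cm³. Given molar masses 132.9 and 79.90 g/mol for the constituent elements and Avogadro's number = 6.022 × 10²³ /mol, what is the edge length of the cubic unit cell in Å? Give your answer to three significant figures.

M(CsBr) = 212.8 g/mol; Z = 1 formula unit per cell.
a³ = Z·M/(N_A·ρ) = 1 × 212.8 / (6.022 × 10²³ × 4.43) = 7.977 × 10^-23 cm³, so a = 4.305 × 10^-8 cm = 4.30 Å.

4.30 Å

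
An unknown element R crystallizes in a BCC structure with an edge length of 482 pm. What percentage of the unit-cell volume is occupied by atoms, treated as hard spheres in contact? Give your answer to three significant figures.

In a BCC lattice atoms touch along the body diagonal, so √3·a = 4r, so r = 0.4330a = 208.7 pm.
Packing fraction = Z·(4/3)πr³ / a³ = 2 × (4/3)π × (208.7)³ / (482)³ = 0.6802 = 68.0%.

68.0%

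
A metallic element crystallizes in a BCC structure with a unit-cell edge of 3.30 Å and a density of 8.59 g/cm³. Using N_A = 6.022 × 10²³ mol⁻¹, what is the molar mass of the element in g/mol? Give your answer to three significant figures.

A BCC cell has Z = 2 atoms; a = 3.300 × 10^-8 cm.
M = ρ·N_A·a³/Z = 8.59 × 6.022 × 10²³ × 3.594 × 10^-23 / 2 = 92.9 g/mol.

92.9 g/mol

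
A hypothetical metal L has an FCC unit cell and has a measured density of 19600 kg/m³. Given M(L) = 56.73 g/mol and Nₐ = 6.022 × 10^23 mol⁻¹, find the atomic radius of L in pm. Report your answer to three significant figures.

For an FCC cell (Z = 4), a³ = Z·M/(N_A·ρ) = 4 × 56.73 / (6.022 × 10²³ × 19.60) = 1.923 × 10^-23 cm³, so a = 2.679 × 10^-8 cm = 267.9 pm.
Atoms touch along the face diagonal, so √2·a = 4r, so r = 0.3536 × a = 94.7 pm.

94.7 pm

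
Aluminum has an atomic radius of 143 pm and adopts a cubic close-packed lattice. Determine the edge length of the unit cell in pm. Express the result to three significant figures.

In an FCC lattice, atoms touch along the face diagonal, so √2·a = 4r.
a = 4r/√2 = 4 × 143 / 1.4142 = 404 pm.

404 pm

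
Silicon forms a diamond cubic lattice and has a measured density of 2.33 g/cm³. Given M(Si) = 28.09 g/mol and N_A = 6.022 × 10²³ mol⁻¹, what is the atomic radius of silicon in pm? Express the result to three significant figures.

118 pm

For a diamond cubic cell (Z = 8), a³ = Z·M/(N_A·ρ) = 8 × 28.09 / (6.022 × 10²³ × 2.330) = 1.602 × 10^-22 cm³, so a = 5.431 × 10^-8 cm = 543.1 pm.
Nearest neighbors lie along the body diagonal with √3·a = 8r, so r = 0.2165 × a = 118 pm.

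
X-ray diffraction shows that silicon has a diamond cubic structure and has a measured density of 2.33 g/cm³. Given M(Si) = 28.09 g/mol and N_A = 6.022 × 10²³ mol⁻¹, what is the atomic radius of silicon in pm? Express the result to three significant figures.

For a diamond cubic cell (Z = 8), a³ = Z·M/(N_A·ρ) = 8 × 28.09 / (6.022 × 10²³ × 2.330) = 1.602 × 10^-22 cm³, so a = 5.431 × 10^-8 cm = 543.1 pm.
Nearest neighbors lie along the body diagonal with √3·a = 8r, so r = 0.2165 × a = 118 pm.

118 pm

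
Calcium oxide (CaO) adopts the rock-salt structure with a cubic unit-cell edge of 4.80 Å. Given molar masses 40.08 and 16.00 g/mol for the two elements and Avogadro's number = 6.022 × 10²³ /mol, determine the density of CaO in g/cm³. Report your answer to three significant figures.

3.37 g/cm³

The rock-salt structure contains Z = 4 formula units per cell; M(CaO) = 40.08 + 16.00 = 56.08 g/mol.
a³ = (4.800 × 10^-8 cm)³ = 1.106 × 10^-22 cm³.
ρ = 4 × 56.08 / (6.022 × 10²³ × 1.106 × 10^-22) = 3.368 g/cm³.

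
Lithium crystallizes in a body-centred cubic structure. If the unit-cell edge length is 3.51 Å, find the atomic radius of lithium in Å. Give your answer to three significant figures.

1.52 Å

In a BCC lattice, atoms touch along the body diagonal, so √3·a = 4r.
r = √3·a/4 = 1.7321 × 3.51 / 4 = 1.52 Å.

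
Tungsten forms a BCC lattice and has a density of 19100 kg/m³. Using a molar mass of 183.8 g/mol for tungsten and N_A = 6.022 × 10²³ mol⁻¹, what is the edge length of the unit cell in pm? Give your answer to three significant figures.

317 pm

With Z = 2 atoms per BCC cell, a³ = Z·M/(N_A·ρ) = 2 × 183.8 / (6.022 × 10²³ × 19.10 g/cm³) = 3.196 × 10^-23 cm³.
a = (3.196 × 10^-23)^(1/3) = 3.173 × 10^-8 cm = 317 pm.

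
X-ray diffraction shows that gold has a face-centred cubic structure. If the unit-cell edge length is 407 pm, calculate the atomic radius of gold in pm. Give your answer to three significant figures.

In an FCC lattice, atoms touch along the face diagonal, so √2·a = 4r.
r = √2·a/4 = 1.4142 × 407 / 4 = 144 pm.

144 pm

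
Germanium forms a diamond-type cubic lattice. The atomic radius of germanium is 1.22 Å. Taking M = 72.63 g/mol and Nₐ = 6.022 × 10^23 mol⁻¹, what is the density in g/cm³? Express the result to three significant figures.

5.39 g/cm³

In a diamond cubic lattice, nearest neighbors lie along the body diagonal with √3·a = 8r, giving a = 5.635 Å = 5.635 × 10^-8 cm.
With Z = 8, ρ = Z·M/(N_A·a³) = 8 × 72.63 / (6.022 × 10²³ × 1.789 × 10^-22) = 5.393 g/cm³.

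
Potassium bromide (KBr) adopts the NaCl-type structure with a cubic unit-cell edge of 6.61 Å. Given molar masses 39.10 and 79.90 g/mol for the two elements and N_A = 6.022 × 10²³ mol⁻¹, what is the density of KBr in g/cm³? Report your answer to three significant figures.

2.74 g/cm³

The NaCl-type structure contains Z = 4 formula units per cell; M(KBr) = 39.10 + 79.90 = 119.0 g/mol.
a³ = (6.610 × 10^-8 cm)³ = 2.888 × 10^-22 cm³.
ρ = 4 × 119.0 / (6.022 × 10²³ × 2.888 × 10^-22) = 2.737 g/cm³.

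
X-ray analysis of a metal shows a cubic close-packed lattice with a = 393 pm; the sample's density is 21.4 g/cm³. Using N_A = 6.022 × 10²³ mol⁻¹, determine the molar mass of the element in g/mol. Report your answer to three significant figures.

An FCC cell has Z = 4 atoms; a = 3.930 × 10^-8 cm.
M = ρ·N_A·a³/Z = 21.4 × 6.022 × 10²³ × 6.070 × 10^-23 / 4 = 196 g/mol.

196 g/mol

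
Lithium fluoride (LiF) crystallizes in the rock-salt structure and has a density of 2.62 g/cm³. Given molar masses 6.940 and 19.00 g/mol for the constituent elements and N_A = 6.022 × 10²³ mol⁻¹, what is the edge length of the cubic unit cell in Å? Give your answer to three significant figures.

4.04 Å

M(LiF) = 25.94 g/mol; Z = 4 formula units per cell.
a³ = Z·M/(N_A·ρ) = 4 × 25.94 / (6.022 × 10²³ × 2.62) = 6.576 × 10^-23 cm³, so a = 4.036 × 10^-8 cm = 4.04 Å.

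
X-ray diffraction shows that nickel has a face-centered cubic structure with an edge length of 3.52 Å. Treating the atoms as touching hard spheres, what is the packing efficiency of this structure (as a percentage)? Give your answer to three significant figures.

In an FCC lattice atoms touch along the face diagonal, so √2·a = 4r, so r = 0.3536a = 1.245 Å.
Packing fraction = Z·(4/3)πr³ / a³ = 4 × (4/3)π × (1.245)³ / (3.52)³ = 0.7405 = 74.0%.

74.0%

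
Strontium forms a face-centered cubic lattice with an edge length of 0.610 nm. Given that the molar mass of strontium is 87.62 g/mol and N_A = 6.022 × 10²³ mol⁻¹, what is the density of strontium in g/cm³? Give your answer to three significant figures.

2.56 g/cm³

An FCC unit cell contains Z = 4 atoms.
Cell volume: a³ = (0.610 nm)³ = (6.100 × 10^-8 cm)³ = 2.270 × 10^-22 cm³.
ρ = Z·M/(N_A·a³) = 4 × 87.62 / (6.022 × 10²³ × 2.270 × 10^-22) = 2.564 g/cm³.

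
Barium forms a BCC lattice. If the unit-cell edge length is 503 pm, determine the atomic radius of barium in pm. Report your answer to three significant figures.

218 pm

In a BCC lattice, atoms touch along the body diagonal, so √3·a = 4r.
r = √3·a/4 = 1.7321 × 503 / 4 = 218 pm.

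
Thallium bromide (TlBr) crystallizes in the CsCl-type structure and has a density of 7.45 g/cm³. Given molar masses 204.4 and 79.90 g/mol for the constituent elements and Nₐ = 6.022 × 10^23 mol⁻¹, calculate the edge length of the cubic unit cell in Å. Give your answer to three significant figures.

3.99 Å

M(TlBr) = 284.3 g/mol; Z = 1 formula unit per cell.
a³ = Z·M/(N_A·ρ) = 1 × 284.3 / (6.022 × 10²³ × 7.45) = 6.337 × 10^-23 cm³, so a = 3.987 × 10^-8 cm = 3.99 Å.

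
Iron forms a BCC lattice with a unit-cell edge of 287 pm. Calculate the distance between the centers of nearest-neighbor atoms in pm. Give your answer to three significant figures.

In a BCC structure, atoms touch along the body diagonal, so √3·a = 4r; the nearest-neighbor distance equals 2r = 0.8660·a.
d = 0.8660 × 287 = 249 pm.

249 pm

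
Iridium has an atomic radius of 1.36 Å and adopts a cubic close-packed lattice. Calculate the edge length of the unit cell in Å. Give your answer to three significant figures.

3.85 Å

In an FCC lattice, atoms touch along the face diagonal, so √2·a = 4r.
a = 4r/√2 = 4 × 1.36 / 1.4142 = 3.85 Å.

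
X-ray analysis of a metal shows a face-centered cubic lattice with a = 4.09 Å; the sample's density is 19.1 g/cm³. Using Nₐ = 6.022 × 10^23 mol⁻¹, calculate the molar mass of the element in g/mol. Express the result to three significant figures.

197 g/mol

An FCC cell has Z = 4 atoms; a = 4.090 × 10^-8 cm.
M = ρ·N_A·a³/Z = 19.1 × 6.022 × 10²³ × 6.842 × 10^-23 / 4 = 197 g/mol.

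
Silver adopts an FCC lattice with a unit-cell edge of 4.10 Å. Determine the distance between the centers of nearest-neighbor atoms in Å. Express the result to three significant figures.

In an FCC structure, atoms touch along the face diagonal, so √2·a = 4r; the nearest-neighbor distance equals 2r = 0.7071·a.
d = 0.7071 × 4.10 = 2.90 Å.

2.90 Å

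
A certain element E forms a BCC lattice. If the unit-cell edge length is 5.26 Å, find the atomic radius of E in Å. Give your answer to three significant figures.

In a BCC lattice, atoms touch along the body diagonal, so √3·a = 4r.
r = √3·a/4 = 1.7321 × 5.26 / 4 = 2.28 Å.

2.28 Å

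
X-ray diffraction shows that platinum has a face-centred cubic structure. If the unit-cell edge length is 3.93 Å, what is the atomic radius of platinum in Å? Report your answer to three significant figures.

In an FCC lattice, atoms touch along the face diagonal, so √2·a = 4r.
r = √2·a/4 = 1.4142 × 3.93 / 4 = 1.39 Å.

1.39 Å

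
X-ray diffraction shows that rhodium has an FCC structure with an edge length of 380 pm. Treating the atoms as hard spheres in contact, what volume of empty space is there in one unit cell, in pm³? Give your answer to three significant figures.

In an FCC lattice atoms touch along the face diagonal, so √2·a = 4r, so r = 0.3536a = 134.4 pm.
V_cell = a³ = 5.487 × 10^7 pm³; V_atoms = 4 × (4/3)πr³ = 4.063 × 10^7 pm³.
Empty space = 5.487 × 10^7 − 4.063 × 10^7 = 1.42 × 10^7 pm³.

1.42 × 10^7 pm³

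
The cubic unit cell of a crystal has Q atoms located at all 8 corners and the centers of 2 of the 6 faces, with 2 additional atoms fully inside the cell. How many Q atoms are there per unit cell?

4

Corner atoms are shared by 8 cells (1/8 each), face atoms by 2 (1/2 each), interior atoms are unshared.
Net atoms = 8 × 1/8 + 2 × 1/2 + 2 = 1 + 1 + 2 = 4.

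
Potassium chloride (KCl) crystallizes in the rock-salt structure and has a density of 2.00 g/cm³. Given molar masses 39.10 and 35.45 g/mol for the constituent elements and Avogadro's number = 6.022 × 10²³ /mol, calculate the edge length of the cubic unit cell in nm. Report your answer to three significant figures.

0.628 nm

M(KCl) = 74.55 g/mol; Z = 4 formula units per cell.
a³ = Z·M/(N_A·ρ) = 4 × 74.55 / (6.022 × 10²³ × 2.00) = 2.476 × 10^-22 cm³, so a = 6.279 × 10^-8 cm = 0.628 nm.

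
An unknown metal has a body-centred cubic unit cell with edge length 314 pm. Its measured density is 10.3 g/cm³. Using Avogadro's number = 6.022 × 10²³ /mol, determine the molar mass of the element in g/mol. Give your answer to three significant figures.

A BCC cell has Z = 2 atoms; a = 3.140 × 10^-8 cm.
M = ρ·N_A·a³/Z = 10.3 × 6.022 × 10²³ × 3.096 × 10^-23 / 2 = 96.0 g/mol.

96.0 g/mol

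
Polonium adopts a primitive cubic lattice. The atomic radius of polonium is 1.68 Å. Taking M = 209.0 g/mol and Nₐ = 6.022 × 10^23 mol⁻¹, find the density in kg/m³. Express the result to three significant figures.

In a simple cubic lattice, atoms touch along the cell edge, so a = 2r, giving a = 3.360 Å = 3.360 × 10^-8 cm.
With Z = 1, ρ = Z·M/(N_A·a³) = 1 × 209.0 / (6.022 × 10²³ × 3.793 × 10^-23) = 9.149 g/cm³ = 9150 kg/m³.

9150 kg/m³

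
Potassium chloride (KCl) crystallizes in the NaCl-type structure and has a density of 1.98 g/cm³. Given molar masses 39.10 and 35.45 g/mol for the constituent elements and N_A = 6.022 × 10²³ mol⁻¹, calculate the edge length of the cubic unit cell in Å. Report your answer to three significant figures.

6.30 Å

M(KCl) = 74.55 g/mol; Z = 4 formula units per cell.
a³ = Z·M/(N_A·ρ) = 4 × 74.55 / (6.022 × 10²³ × 1.98) = 2.501 × 10^-22 cm³, so a = 6.300 × 10^-8 cm = 6.30 Å.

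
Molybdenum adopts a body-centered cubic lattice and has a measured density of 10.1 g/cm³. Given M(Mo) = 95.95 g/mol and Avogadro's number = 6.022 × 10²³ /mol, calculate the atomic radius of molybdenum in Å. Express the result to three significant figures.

For a BCC cell (Z = 2), a³ = Z·M/(N_A·ρ) = 2 × 95.95 / (6.022 × 10²³ × 10.10) = 3.155 × 10^-23 cm³, so a = 3.160 × 10^-8 cm = 3.160 Å.
Atoms touch along the body diagonal, so √3·a = 4r, so r = 0.4330 × a = 1.37 Å.

1.37 Å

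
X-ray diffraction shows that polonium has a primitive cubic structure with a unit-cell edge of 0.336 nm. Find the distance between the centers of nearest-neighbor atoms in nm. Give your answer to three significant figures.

0.336 nm

In a simple cubic structure, atoms touch along the cell edge, so a = 2r; the nearest-neighbor distance equals 2r = 1.000·a.
d = 1.000 × 0.336 = 0.336 nm.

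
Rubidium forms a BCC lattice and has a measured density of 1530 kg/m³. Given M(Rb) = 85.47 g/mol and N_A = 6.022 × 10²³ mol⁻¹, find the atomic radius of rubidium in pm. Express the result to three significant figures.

247 pm

For a BCC cell (Z = 2), a³ = Z·M/(N_A·ρ) = 2 × 85.47 / (6.022 × 10²³ × 1.530) = 1.855 × 10^-22 cm³, so a = 5.703 × 10^-8 cm = 570.3 pm.
Atoms touch along the body diagonal, so √3·a = 4r, so r = 0.4330 × a = 247 pm.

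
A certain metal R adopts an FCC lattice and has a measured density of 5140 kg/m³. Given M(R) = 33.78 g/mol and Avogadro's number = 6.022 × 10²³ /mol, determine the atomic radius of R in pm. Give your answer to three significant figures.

For an FCC cell (Z = 4), a³ = Z·M/(N_A·ρ) = 4 × 33.78 / (6.022 × 10²³ × 5.140) = 4.365 × 10^-23 cm³, so a = 3.521 × 10^-8 cm = 352.1 pm.
Atoms touch along the face diagonal, so √2·a = 4r, so r = 0.3536 × a = 124 pm.

124 pm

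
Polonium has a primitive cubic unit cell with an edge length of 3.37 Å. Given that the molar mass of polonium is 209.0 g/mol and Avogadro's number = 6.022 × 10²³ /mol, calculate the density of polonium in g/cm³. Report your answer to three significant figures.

A simple cubic unit cell contains Z = 1 atom.
Cell volume: a³ = (3.37 Å)³ = (3.370 × 10^-8 cm)³ = 3.827 × 10^-23 cm³.
ρ = Z·M/(N_A·a³) = 1 × 209.0 / (6.022 × 10²³ × 3.827 × 10^-23) = 9.068 g/cm³.

9.07 g/cm³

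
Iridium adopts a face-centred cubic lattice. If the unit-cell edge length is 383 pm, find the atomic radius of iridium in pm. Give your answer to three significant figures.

In an FCC lattice, atoms touch along the face diagonal, so √2·a = 4r.
r = √2·a/4 = 1.4142 × 383 / 4 = 135 pm.

135 pm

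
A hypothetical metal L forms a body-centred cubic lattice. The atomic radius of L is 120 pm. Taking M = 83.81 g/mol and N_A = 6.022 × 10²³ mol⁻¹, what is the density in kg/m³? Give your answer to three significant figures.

13100 kg/m³

In a BCC lattice, atoms touch along the body diagonal, so √3·a = 4r, giving a = 277.1 pm = 2.771 × 10^-8 cm.
With Z = 2, ρ = Z·M/(N_A·a³) = 2 × 83.81 / (6.022 × 10²³ × 2.128 × 10^-23) = 13.08 g/cm³ = 13100 kg/m³.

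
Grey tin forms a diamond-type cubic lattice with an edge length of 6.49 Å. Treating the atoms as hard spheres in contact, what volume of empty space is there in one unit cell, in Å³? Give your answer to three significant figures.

In a diamond cubic lattice nearest neighbors lie along the body diagonal with √3·a = 8r, so r = 0.2165a = 1.405 Å.
V_cell = a³ = 273.4 Å³; V_atoms = 8 × (4/3)πr³ = 92.97 Å³.
Empty space = 273.4 − 92.97 = 180 Å³.

180 Å³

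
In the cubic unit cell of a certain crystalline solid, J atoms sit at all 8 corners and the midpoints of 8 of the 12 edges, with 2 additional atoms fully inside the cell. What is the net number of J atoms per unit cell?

Corner atoms are shared by 8 cells (1/8 each), edge atoms by 4 (1/4 each), interior atoms are unshared.
Net atoms = 8 × 1/8 + 8 × 1/4 + 2 = 1 + 2 + 2 = 5.

5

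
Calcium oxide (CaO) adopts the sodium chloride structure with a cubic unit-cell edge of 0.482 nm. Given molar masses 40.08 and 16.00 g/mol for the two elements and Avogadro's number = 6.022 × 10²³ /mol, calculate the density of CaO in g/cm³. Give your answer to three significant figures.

3.33 g/cm³

The sodium chloride structure contains Z = 4 formula units per cell; M(CaO) = 40.08 + 16.00 = 56.08 g/mol.
a³ = (4.820 × 10^-8 cm)³ = 1.120 × 10^-22 cm³.
ρ = 4 × 56.08 / (6.022 × 10²³ × 1.120 × 10^-22) = 3.326 g/cm³.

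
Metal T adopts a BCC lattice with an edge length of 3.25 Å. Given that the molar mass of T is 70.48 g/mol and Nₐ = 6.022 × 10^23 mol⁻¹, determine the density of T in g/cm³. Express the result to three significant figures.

A BCC unit cell contains Z = 2 atoms.
Cell volume: a³ = (3.25 Å)³ = (3.250 × 10^-8 cm)³ = 3.433 × 10^-23 cm³.
ρ = Z·M/(N_A·a³) = 2 × 70.48 / (6.022 × 10²³ × 3.433 × 10^-23) = 6.819 g/cm³.

6.82 g/cm³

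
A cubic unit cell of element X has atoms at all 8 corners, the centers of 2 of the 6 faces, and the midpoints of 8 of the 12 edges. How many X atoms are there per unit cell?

4

Corner atoms are shared by 8 cells (1/8 each), face atoms by 2 (1/2 each), edge atoms by 4 (1/4 each).
Net atoms = 8 × 1/8 + 2 × 1/2 + 8 × 1/4 = 1 + 1 + 2 = 4.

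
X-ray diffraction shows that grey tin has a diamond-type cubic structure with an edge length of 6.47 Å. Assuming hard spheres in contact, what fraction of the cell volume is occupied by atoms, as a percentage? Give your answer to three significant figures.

34.0%

In a diamond cubic lattice nearest neighbors lie along the body diagonal with √3·a = 8r, so r = 0.2165a = 1.401 Å.
Packing fraction = Z·(4/3)πr³ / a³ = 8 × (4/3)π × (1.401)³ / (6.47)³ = 0.3401 = 34.0%.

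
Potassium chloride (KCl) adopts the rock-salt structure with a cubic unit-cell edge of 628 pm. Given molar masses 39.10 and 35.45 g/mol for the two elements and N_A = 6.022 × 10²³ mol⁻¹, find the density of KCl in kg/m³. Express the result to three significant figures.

2000 kg/m³

The rock-salt structure contains Z = 4 formula units per cell; M(KCl) = 39.10 + 35.45 = 74.55 g/mol.
a³ = (6.280 × 10^-8 cm)³ = 2.477 × 10^-22 cm³.
ρ = 4 × 74.55 / (6.022 × 10²³ × 2.477 × 10^-22) = 1.999 g/cm³ = 2000 kg/m³.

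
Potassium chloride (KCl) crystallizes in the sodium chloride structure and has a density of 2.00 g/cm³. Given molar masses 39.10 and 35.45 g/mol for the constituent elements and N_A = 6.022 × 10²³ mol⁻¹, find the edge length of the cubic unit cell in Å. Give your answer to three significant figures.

M(KCl) = 74.55 g/mol; Z = 4 formula units per cell.
a³ = Z·M/(N_A·ρ) = 4 × 74.55 / (6.022 × 10²³ × 2.00) = 2.476 × 10^-22 cm³, so a = 6.279 × 10^-8 cm = 6.28 Å.

6.28 Å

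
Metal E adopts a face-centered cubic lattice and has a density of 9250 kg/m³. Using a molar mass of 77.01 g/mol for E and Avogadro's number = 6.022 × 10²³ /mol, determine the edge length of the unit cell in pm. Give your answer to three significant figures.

381 pm

With Z = 4 atoms per FCC cell, a³ = Z·M/(N_A·ρ) = 4 × 77.01 / (6.022 × 10²³ × 9.250 g/cm³) = 5.530 × 10^-23 cm³.
a = (5.530 × 10^-23)^(1/3) = 3.810 × 10^-8 cm = 381 pm.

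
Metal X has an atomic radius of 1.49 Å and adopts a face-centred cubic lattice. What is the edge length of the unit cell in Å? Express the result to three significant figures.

4.21 Å

In an FCC lattice, atoms touch along the face diagonal, so √2·a = 4r.
a = 4r/√2 = 4 × 1.49 / 1.4142 = 4.21 Å.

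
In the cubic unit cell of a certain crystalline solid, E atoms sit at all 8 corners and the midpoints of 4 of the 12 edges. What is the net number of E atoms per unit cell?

2

Corner atoms are shared by 8 cells (1/8 each), edge atoms by 4 (1/4 each).
Net atoms = 8 × 1/8 + 4 × 1/4 = 1 + 1 = 2.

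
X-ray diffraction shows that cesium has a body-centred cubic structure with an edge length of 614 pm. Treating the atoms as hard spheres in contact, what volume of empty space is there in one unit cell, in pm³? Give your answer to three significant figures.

In a BCC lattice atoms touch along the body diagonal, so √3·a = 4r, so r = 0.4330a = 265.9 pm.
V_cell = a³ = 2.315 × 10^8 pm³; V_atoms = 2 × (4/3)πr³ = 1.574 × 10^8 pm³.
Empty space = 2.315 × 10^8 − 1.574 × 10^8 = 7.40 × 10^7 pm³.

7.40 × 10^7 pm³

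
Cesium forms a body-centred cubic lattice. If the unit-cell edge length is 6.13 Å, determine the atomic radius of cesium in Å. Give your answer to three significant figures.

2.65 Å

In a BCC lattice, atoms touch along the body diagonal, so √3·a = 4r.
r = √3·a/4 = 1.7321 × 6.13 / 4 = 2.65 Å.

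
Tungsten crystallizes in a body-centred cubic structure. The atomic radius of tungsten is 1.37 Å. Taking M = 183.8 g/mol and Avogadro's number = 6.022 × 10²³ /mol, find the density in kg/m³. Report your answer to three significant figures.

In a BCC lattice, atoms touch along the body diagonal, so √3·a = 4r, giving a = 3.164 Å = 3.164 × 10^-8 cm.
With Z = 2, ρ = Z·M/(N_A·a³) = 2 × 183.8 / (6.022 × 10²³ × 3.167 × 10^-23) = 19.27 g/cm³ = 19300 kg/m³.

19300 kg/m³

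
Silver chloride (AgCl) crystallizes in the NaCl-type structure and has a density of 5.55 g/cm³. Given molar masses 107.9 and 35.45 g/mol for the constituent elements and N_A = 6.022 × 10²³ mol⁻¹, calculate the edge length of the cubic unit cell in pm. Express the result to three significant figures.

M(AgCl) = 143.35 g/mol; Z = 4 formula units per cell.
a³ = Z·M/(N_A·ρ) = 4 × 143.35 / (6.022 × 10²³ × 5.55) = 1.716 × 10^-22 cm³, so a = 5.557 × 10^-8 cm = 556 pm.

556 pm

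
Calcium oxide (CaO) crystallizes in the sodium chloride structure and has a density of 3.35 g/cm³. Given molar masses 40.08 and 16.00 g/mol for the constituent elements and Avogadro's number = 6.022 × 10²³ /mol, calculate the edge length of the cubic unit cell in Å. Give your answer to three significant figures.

M(CaO) = 56.08 g/mol; Z = 4 formula units per cell.
a³ = Z·M/(N_A·ρ) = 4 × 56.08 / (6.022 × 10²³ × 3.35) = 1.112 × 10^-22 cm³, so a = 4.809 × 10^-8 cm = 4.81 Å.

4.81 Å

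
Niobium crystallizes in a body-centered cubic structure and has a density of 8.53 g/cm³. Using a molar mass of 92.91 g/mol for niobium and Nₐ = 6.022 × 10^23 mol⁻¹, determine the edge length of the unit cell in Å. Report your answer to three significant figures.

With Z = 2 atoms per BCC cell, a³ = Z·M/(N_A·ρ) = 2 × 92.91 / (6.022 × 10²³ × 8.530 g/cm³) = 3.617 × 10^-23 cm³.
a = (3.617 × 10^-23)^(1/3) = 3.307 × 10^-8 cm = 3.31 Å.

3.31 Å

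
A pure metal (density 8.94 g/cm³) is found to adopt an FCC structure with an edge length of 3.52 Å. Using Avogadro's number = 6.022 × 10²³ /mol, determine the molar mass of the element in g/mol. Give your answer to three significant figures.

An FCC cell has Z = 4 atoms; a = 3.520 × 10^-8 cm.
M = ρ·N_A·a³/Z = 8.94 × 6.022 × 10²³ × 4.361 × 10^-23 / 4 = 58.7 g/mol.

58.7 g/mol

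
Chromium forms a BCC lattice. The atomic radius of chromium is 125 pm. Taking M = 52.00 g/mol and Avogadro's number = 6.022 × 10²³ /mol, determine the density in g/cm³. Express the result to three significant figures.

In a BCC lattice, atoms touch along the body diagonal, so √3·a = 4r, giving a = 288.7 pm = 2.887 × 10^-8 cm.
With Z = 2, ρ = Z·M/(N_A·a³) = 2 × 52.00 / (6.022 × 10²³ × 2.406 × 10^-23) = 7.179 g/cm³.

7.18 g/cm³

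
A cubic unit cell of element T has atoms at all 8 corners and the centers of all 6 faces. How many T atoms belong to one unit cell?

Corner atoms are shared by 8 cells (1/8 each), face atoms by 2 (1/2 each).
Net atoms = 8 × 1/8 + 6 × 1/2 = 1 + 3 = 4.

4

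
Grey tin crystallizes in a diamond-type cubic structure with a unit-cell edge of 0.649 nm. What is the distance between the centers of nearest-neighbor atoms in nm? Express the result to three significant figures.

In a diamond cubic structure, nearest neighbors lie along the body diagonal with √3·a = 8r; the nearest-neighbor distance equals 2r = 0.4330·a.
d = 0.4330 × 0.649 = 0.281 nm.

0.281 nm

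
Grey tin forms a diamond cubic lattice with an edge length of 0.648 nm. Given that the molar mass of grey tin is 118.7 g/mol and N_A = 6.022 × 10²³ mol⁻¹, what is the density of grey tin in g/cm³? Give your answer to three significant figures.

5.80 g/cm³

A diamond cubic unit cell contains Z = 8 atoms.
Cell volume: a³ = (0.648 nm)³ = (6.480 × 10^-8 cm)³ = 2.721 × 10^-22 cm³.
ρ = Z·M/(N_A·a³) = 8 × 118.7 / (6.022 × 10²³ × 2.721 × 10^-22) = 5.795 g/cm³.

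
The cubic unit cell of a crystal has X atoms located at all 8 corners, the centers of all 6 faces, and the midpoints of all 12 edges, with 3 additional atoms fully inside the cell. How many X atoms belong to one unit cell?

10

Corner atoms are shared by 8 cells (1/8 each), face atoms by 2 (1/2 each), edge atoms by 4 (1/4 each), interior atoms are unshared.
Net atoms = 8 × 1/8 + 6 × 1/2 + 12 × 1/4 + 3 = 1 + 3 + 3 + 3 = 10.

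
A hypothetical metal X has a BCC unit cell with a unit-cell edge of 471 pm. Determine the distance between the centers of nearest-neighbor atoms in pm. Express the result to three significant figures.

408 pm

In a BCC structure, atoms touch along the body diagonal, so √3·a = 4r; the nearest-neighbor distance equals 2r = 0.8660·a.
d = 0.8660 × 471 = 408 pm.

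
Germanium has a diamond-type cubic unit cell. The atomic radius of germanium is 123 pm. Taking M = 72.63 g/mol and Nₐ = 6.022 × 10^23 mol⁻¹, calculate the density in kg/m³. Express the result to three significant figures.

5260 kg/m³

In a diamond cubic lattice, nearest neighbors lie along the body diagonal with √3·a = 8r, giving a = 568.1 pm = 5.681 × 10^-8 cm.
With Z = 8, ρ = Z·M/(N_A·a³) = 8 × 72.63 / (6.022 × 10²³ × 1.834 × 10^-22) = 5.262 g/cm³ = 5260 kg/m³.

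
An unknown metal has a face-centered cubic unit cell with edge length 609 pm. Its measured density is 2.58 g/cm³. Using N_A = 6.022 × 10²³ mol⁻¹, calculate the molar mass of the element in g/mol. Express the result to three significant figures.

An FCC cell has Z = 4 atoms; a = 6.090 × 10^-8 cm.
M = ρ·N_A·a³/Z = 2.58 × 6.022 × 10²³ × 2.259 × 10^-22 / 4 = 87.7 g/mol.

87.7 g/mol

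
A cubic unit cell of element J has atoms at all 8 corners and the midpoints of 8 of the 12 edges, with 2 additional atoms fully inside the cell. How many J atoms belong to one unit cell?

5

Corner atoms are shared by 8 cells (1/8 each), edge atoms by 4 (1/4 each), interior atoms are unshared.
Net atoms = 8 × 1/8 + 8 × 1/4 + 2 = 1 + 2 + 2 = 5.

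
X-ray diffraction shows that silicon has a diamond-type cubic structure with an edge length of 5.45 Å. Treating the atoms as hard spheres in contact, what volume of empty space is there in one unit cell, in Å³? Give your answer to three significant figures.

107 Å³

In a diamond cubic lattice nearest neighbors lie along the body diagonal with √3·a = 8r, so r = 0.2165a = 1.180 Å.
V_cell = a³ = 161.9 Å³; V_atoms = 8 × (4/3)πr³ = 55.05 Å³.
Empty space = 161.9 − 55.05 = 107 Å³.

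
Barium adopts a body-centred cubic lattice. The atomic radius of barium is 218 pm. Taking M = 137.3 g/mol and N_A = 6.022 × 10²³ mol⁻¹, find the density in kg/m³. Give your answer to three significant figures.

In a BCC lattice, atoms touch along the body diagonal, so √3·a = 4r, giving a = 503.4 pm = 5.034 × 10^-8 cm.
With Z = 2, ρ = Z·M/(N_A·a³) = 2 × 137.3 / (6.022 × 10²³ × 1.276 × 10^-22) = 3.573 g/cm³ = 3570 kg/m³.

3570 kg/m³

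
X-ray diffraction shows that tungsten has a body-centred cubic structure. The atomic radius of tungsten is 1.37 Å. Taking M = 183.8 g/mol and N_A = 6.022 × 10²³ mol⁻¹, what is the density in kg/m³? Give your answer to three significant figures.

19300 kg/m³

In a BCC lattice, atoms touch along the body diagonal, so √3·a = 4r, giving a = 3.164 Å = 3.164 × 10^-8 cm.
With Z = 2, ρ = Z·M/(N_A·a³) = 2 × 183.8 / (6.022 × 10²³ × 3.167 × 10^-23) = 19.27 g/cm³ = 19300 kg/m³.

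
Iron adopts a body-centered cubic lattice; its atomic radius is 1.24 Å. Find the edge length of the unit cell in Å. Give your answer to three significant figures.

In a BCC lattice, atoms touch along the body diagonal, so √3·a = 4r.
a = 4r/√3 = 4 × 1.24 / 1.7321 = 2.86 Å.

2.86 Å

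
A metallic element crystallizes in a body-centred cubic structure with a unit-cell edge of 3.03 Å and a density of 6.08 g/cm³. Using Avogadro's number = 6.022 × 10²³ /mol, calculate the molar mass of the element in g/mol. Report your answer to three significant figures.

A BCC cell has Z = 2 atoms; a = 3.030 × 10^-8 cm.
M = ρ·N_A·a³/Z = 6.08 × 6.022 × 10²³ × 2.782 × 10^-23 / 2 = 50.9 g/mol.

50.9 g/mol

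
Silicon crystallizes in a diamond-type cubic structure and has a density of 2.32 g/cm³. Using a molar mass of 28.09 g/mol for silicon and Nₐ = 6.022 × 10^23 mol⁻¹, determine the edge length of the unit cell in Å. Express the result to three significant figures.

5.44 Å

With Z = 8 atoms per diamond cubic cell, a³ = Z·M/(N_A·ρ) = 8 × 28.09 / (6.022 × 10²³ × 2.320 g/cm³) = 1.608 × 10^-22 cm³.
a = (1.608 × 10^-22)^(1/3) = 5.438 × 10^-8 cm = 5.44 Å.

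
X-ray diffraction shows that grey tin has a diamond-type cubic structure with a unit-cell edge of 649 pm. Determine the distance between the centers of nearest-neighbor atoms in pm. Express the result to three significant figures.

In a diamond cubic structure, nearest neighbors lie along the body diagonal with √3·a = 8r; the nearest-neighbor distance equals 2r = 0.4330·a.
d = 0.4330 × 649 = 281 pm.

281 pm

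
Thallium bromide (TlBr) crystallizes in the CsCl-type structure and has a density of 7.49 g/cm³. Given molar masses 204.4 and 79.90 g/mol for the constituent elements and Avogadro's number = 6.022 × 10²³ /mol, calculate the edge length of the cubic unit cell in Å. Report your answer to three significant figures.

3.98 Å

M(TlBr) = 284.3 g/mol; Z = 1 formula unit per cell.
a³ = Z·M/(N_A·ρ) = 1 × 284.3 / (6.022 × 10²³ × 7.49) = 6.303 × 10^-23 cm³, so a = 3.980 × 10^-8 cm = 3.98 Å.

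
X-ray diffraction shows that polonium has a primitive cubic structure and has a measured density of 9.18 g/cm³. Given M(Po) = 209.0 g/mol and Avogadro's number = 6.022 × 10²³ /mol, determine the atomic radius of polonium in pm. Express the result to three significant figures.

For a simple cubic cell (Z = 1), a³ = Z·M/(N_A·ρ) = 1 × 209.0 / (6.022 × 10²³ × 9.180) = 3.781 × 10^-23 cm³, so a = 3.356 × 10^-8 cm = 335.6 pm.
Atoms touch along the cell edge, so a = 2r, so r = 0.5000 × a = 168 pm.

168 pm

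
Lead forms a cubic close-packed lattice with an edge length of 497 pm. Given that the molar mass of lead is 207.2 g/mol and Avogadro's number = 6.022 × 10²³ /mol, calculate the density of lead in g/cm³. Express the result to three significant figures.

11.2 g/cm³

An FCC unit cell contains Z = 4 atoms.
Cell volume: a³ = (497 pm)³ = (4.970 × 10^-8 cm)³ = 1.228 × 10^-22 cm³.
ρ = Z·M/(N_A·a³) = 4 × 207.2 / (6.022 × 10²³ × 1.228 × 10^-22) = 11.21 g/cm³.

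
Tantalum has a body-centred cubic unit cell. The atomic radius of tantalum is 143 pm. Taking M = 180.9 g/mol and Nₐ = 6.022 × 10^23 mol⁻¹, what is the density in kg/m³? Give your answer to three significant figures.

16700 kg/m³

In a BCC lattice, atoms touch along the body diagonal, so √3·a = 4r, giving a = 330.2 pm = 3.302 × 10^-8 cm.
With Z = 2, ρ = Z·M/(N_A·a³) = 2 × 180.9 / (6.022 × 10²³ × 3.602 × 10^-23) = 16.68 g/cm³ = 16700 kg/m³.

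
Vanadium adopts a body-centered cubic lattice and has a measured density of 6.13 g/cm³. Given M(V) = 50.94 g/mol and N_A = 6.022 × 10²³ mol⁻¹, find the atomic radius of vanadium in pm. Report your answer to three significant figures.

For a BCC cell (Z = 2), a³ = Z·M/(N_A·ρ) = 2 × 50.94 / (6.022 × 10²³ × 6.130) = 2.760 × 10^-23 cm³, so a = 3.022 × 10^-8 cm = 302.2 pm.
Atoms touch along the body diagonal, so √3·a = 4r, so r = 0.4330 × a = 131 pm.

131 pm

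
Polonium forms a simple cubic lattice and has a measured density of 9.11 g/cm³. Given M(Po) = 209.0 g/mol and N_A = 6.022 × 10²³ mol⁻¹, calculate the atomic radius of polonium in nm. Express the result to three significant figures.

For a simple cubic cell (Z = 1), a³ = Z·M/(N_A·ρ) = 1 × 209.0 / (6.022 × 10²³ × 9.110) = 3.810 × 10^-23 cm³, so a = 3.365 × 10^-8 cm = 0.3365 nm.
Atoms touch along the cell edge, so a = 2r, so r = 0.5000 × a = 0.168 nm.

0.168 nm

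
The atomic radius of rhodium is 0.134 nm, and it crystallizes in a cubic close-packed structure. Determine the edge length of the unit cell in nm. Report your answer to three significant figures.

In an FCC lattice, atoms touch along the face diagonal, so √2·a = 4r.
a = 4r/√2 = 4 × 0.134 / 1.4142 = 0.379 nm.

0.379 nm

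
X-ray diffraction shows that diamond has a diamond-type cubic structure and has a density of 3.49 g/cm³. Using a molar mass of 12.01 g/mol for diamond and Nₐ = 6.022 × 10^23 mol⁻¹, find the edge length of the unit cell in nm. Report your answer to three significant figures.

With Z = 8 atoms per diamond cubic cell, a³ = Z·M/(N_A·ρ) = 8 × 12.01 / (6.022 × 10²³ × 3.490 g/cm³) = 4.572 × 10^-23 cm³.
a = (4.572 × 10^-23)^(1/3) = 3.576 × 10^-8 cm = 0.358 nm.

0.358 nm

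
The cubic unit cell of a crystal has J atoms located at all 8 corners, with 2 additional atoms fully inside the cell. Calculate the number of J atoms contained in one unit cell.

Corner atoms are shared by 8 cells (1/8 each), interior atoms are unshared.
Net atoms = 8 × 1/8 + 2 = 1 + 2 = 3.

3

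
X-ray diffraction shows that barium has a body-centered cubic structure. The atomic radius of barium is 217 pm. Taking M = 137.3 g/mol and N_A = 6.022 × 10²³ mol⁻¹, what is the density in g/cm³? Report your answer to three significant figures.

In a BCC lattice, atoms touch along the body diagonal, so √3·a = 4r, giving a = 501.1 pm = 5.011 × 10^-8 cm.
With Z = 2, ρ = Z·M/(N_A·a³) = 2 × 137.3 / (6.022 × 10²³ × 1.259 × 10^-22) = 3.623 g/cm³.

3.62 g/cm³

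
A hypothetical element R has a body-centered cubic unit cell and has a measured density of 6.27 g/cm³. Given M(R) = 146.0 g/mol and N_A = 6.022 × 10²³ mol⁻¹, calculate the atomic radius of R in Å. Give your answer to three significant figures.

1.84 Å

For a BCC cell (Z = 2), a³ = Z·M/(N_A·ρ) = 2 × 146.0 / (6.022 × 10²³ × 6.270) = 7.733 × 10^-23 cm³, so a = 4.260 × 10^-8 cm = 4.260 Å.
Atoms touch along the body diagonal, so √3·a = 4r, so r = 0.4330 × a = 1.84 Å.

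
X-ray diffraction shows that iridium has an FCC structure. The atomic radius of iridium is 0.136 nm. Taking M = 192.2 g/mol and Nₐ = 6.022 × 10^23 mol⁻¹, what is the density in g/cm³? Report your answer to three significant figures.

22.4 g/cm³

In an FCC lattice, atoms touch along the face diagonal, so √2·a = 4r, giving a = 0.3847 nm = 3.847 × 10^-8 cm.
With Z = 4, ρ = Z·M/(N_A·a³) = 4 × 192.2 / (6.022 × 10²³ × 5.692 × 10^-23) = 22.43 g/cm³.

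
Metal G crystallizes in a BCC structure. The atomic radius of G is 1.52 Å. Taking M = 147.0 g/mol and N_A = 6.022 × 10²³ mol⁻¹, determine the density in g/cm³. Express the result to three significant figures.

In a BCC lattice, atoms touch along the body diagonal, so √3·a = 4r, giving a = 3.510 Å = 3.510 × 10^-8 cm.
With Z = 2, ρ = Z·M/(N_A·a³) = 2 × 147.0 / (6.022 × 10²³ × 4.325 × 10^-23) = 11.29 g/cm³.

11.3 g/cm³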